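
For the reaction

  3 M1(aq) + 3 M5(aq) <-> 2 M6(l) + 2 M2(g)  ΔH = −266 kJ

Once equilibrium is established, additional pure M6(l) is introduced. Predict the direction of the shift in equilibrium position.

M6 is a pure liquid; its activity is 1 regardless of amount, so Q is unaffected — no shift from this change.

no shift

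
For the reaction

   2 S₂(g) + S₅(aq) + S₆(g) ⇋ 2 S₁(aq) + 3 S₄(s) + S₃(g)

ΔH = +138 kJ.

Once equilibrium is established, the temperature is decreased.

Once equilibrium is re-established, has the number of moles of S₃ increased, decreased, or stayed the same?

decreases

The forward reaction is endothermic. Lowering T favours the exothermic direction — shift to the left.
The net shift is to the left. S₃ is a product, so its amount decreases.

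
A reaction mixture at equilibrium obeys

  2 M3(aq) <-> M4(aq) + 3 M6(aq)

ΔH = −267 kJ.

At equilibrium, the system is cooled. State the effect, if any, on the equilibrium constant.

K depends on temperature via the van 't Hoff relation. The forward reaction is exothermic, so lowering T increases K.

increases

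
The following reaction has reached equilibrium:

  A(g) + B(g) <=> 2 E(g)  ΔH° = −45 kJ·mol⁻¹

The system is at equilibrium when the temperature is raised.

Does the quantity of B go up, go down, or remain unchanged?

increases

The forward reaction is exothermic. Raising T favours the endothermic direction — shift to the left.
The net shift is to the left. B is a reactant, so its amount increases.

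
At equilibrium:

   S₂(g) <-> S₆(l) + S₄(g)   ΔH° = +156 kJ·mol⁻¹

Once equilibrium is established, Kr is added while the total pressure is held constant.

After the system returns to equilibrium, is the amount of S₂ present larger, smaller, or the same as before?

Adding inert gas at constant total pressure expands the volume, scaling every reacting partial pressure by the same factor. Δn_gas = 1 − 1 = 0, so Q is unchanged — no shift.
No net shift occurs, so the amount of S₂ is unchanged.

unchanged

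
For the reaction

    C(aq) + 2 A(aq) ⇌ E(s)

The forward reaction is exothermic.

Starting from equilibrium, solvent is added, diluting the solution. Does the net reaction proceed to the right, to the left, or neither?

left

Dilution lowers every aqueous concentration by the same factor. Δn_aq = 0 − 3 = -3, so the system shifts toward the side with more dissolved moles — to the left.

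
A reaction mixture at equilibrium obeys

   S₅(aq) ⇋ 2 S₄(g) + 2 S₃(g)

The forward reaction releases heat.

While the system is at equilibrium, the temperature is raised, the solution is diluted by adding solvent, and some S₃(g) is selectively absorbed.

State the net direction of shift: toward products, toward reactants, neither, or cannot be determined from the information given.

The forward reaction is exothermic. Raising T favours the endothermic direction — shift to the left.
Dilution lowers every aqueous concentration by the same factor. Δn_aq = 0 − 1 = -1, so the system shifts toward the side with more dissolved moles — to the left.
Removing S₃ (g), a product, drives the reaction to the right.
The individual effects push in opposite directions; without quantitative information the net direction cannot be determined.

cannot be determined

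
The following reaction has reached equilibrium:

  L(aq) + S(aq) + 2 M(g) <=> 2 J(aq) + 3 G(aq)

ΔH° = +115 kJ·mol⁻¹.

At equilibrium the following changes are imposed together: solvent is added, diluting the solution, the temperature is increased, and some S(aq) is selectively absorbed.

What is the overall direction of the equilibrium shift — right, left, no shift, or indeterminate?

cannot be determined

Dilution lowers every aqueous concentration by the same factor. Δn_aq = 5 − 2 = +3, so the system shifts toward the side with more dissolved moles — to the right.
The forward reaction is endothermic. Raising T favours the endothermic direction — shift to the right.
Removing S (aq), a reactant, drives the reaction to the left.
The individual effects push in opposite directions; without quantitative information the net direction cannot be determined.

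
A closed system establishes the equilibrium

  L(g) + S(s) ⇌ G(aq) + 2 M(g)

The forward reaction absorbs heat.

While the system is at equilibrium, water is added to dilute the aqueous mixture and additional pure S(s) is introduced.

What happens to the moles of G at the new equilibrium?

increases

Dilution lowers every aqueous concentration by the same factor. Δn_aq = 1 − 0 = +1, so the system shifts toward the side with more dissolved moles — to the right.
S is a pure solid; its activity is 1 regardless of amount, so Q is unaffected — no shift from this change.
The net shift is to the right. G is a product, so its amount increases.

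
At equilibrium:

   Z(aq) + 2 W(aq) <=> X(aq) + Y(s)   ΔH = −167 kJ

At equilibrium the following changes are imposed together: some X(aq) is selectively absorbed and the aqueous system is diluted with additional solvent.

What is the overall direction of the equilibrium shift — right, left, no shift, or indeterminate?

Removing X (aq), a product, drives the reaction to the right.
Dilution lowers every aqueous concentration by the same factor. Δn_aq = 1 − 3 = -2, so the system shifts toward the side with more dissolved moles — to the left.
The individual effects push in opposite directions; without quantitative information the net direction cannot be determined.

cannot be determined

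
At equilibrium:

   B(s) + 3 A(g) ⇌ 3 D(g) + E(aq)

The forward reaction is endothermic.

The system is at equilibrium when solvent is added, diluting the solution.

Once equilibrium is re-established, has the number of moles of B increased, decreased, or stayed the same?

decreases

Dilution lowers every aqueous concentration by the same factor. Δn_aq = 1 − 0 = +1, so the system shifts toward the side with more dissolved moles — to the right.
The net shift is to the right. B is a reactant, so its amount decreases.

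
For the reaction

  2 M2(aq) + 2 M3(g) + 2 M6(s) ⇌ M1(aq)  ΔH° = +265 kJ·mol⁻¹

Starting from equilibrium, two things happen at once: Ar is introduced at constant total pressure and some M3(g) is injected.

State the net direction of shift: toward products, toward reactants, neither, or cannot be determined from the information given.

Adding inert gas at constant total pressure expands the volume and lowers every reacting partial pressure. With Δn_gas = 0 − 2 = -2, Q moves away from K toward the side with fewer gas moles, so the system shifts toward the side with more gas moles — to the left.
Adding M3 (g), a reactant, drives the reaction to the right.
The individual effects push in opposite directions; without quantitative information the net direction cannot be determined.

cannot be determined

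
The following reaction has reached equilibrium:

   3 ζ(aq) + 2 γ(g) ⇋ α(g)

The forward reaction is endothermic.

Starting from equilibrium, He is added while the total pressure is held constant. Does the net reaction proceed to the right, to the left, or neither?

left

Adding inert gas at constant total pressure expands the volume and lowers every reacting partial pressure. With Δn_gas = 1 − 2 = -1, Q moves away from K toward the side with fewer gas moles, so the system shifts toward the side with more gas moles — to the left.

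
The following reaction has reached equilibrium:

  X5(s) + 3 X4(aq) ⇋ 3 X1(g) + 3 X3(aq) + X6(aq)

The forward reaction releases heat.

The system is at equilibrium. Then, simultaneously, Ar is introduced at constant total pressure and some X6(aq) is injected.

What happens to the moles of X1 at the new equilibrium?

Adding inert gas at constant total pressure expands the volume and lowers every reacting partial pressure. With Δn_gas = 3 − 0 = +3, Q moves away from K toward the side with fewer gas moles, so the system shifts toward the side with more gas moles — to the right.
Adding X6 (aq), a product, drives the reaction to the left.
The two effects oppose each other, so the net shift — and hence the change in X1 — cannot be determined from the given information.

cannot be determined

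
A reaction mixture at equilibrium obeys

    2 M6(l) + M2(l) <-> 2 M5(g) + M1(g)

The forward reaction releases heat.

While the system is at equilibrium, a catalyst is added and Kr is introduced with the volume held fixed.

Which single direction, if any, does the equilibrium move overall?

A catalyst speeds both forward and reverse rates equally; it changes neither Q nor K — no shift from this change.
At constant volume, adding an inert gas leaves every reacting species' partial pressure unchanged, so Q is unchanged — no shift from this change.
None of the changes alters Q relative to K, so there is no net shift.

no shift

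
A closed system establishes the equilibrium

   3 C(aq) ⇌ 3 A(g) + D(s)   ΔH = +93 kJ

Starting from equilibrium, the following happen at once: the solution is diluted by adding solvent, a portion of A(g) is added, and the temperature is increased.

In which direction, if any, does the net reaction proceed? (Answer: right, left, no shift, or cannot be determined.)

cannot be determined

Dilution lowers every aqueous concentration by the same factor. Δn_aq = 0 − 3 = -3, so the system shifts toward the side with more dissolved moles — to the left.
Adding A (g), a product, drives the reaction to the left.
The forward reaction is endothermic. Raising T favours the endothermic direction — shift to the right.
The individual effects push in opposite directions; without quantitative information the net direction cannot be determined.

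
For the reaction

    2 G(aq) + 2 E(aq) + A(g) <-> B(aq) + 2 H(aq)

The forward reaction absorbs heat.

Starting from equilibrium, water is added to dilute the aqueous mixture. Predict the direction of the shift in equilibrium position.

left

Dilution lowers every aqueous concentration by the same factor. Δn_aq = 3 − 4 = -1, so the system shifts toward the side with more dissolved moles — to the left.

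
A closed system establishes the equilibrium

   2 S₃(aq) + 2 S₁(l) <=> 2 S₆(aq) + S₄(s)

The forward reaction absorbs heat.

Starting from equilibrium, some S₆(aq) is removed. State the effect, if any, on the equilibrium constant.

The equilibrium constant depends only on temperature. This perturbation may move the position of equilibrium, but since T is unchanged, K itself is unchanged.

unchanged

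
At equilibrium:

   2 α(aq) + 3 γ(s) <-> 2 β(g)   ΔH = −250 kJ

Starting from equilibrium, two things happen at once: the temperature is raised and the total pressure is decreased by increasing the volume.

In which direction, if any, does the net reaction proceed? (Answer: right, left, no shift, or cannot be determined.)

The forward reaction is exothermic. Raising T favours the endothermic direction — shift to the left.
Gas moles: reactants 0, products 2 (Δn_gas = +2). Expansion shifts the system toward the side with more moles of gas — to the right.
The individual effects push in opposite directions; without quantitative information the net direction cannot be determined.

cannot be determined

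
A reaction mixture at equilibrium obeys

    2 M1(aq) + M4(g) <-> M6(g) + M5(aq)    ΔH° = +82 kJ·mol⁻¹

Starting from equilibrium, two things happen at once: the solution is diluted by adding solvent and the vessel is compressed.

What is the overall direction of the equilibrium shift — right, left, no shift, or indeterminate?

left

Dilution lowers every aqueous concentration by the same factor. Δn_aq = 1 − 2 = -1, so the system shifts toward the side with more dissolved moles — to the left.
Gas moles: reactants 1, products 1. Δn_gas = 0, so a volume change leaves Q equal to K — no shift from this change.
Only the nonzero effect(s) matter; the net shift is to the left.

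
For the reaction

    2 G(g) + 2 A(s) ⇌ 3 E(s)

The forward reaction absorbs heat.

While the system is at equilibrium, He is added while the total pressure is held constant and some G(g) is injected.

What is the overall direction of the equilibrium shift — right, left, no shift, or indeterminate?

Adding inert gas at constant total pressure expands the volume and lowers every reacting partial pressure. With Δn_gas = 0 − 2 = -2, Q moves away from K toward the side with fewer gas moles, so the system shifts toward the side with more gas moles — to the left.
Adding G (g), a reactant, drives the reaction to the right.
The individual effects push in opposite directions; without quantitative information the net direction cannot be determined.

cannot be determined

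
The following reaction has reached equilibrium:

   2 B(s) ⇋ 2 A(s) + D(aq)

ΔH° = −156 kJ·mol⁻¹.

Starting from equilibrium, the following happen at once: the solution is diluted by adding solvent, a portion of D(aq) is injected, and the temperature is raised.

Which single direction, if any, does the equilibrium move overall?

cannot be determined

Dilution lowers every aqueous concentration by the same factor. Δn_aq = 1 − 0 = +1, so the system shifts toward the side with more dissolved moles — to the right.
Adding D (aq), a product, drives the reaction to the left.
The forward reaction is exothermic. Raising T favours the endothermic direction — shift to the left.
The individual effects push in opposite directions; without quantitative information the net direction cannot be determined.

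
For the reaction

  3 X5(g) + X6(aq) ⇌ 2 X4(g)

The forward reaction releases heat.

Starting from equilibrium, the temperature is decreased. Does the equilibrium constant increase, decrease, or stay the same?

K depends on temperature via the van 't Hoff relation. The forward reaction is exothermic, so lowering T increases K.

increases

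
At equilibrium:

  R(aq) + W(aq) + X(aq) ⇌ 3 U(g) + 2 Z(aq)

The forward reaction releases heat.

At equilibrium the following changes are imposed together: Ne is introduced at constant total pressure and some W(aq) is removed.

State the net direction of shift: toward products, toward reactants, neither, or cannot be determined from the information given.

Adding inert gas at constant total pressure expands the volume and lowers every reacting partial pressure. With Δn_gas = 3 − 0 = +3, Q moves away from K toward the side with fewer gas moles, so the system shifts toward the side with more gas moles — to the right.
Removing W (aq), a reactant, drives the reaction to the left.
The individual effects push in opposite directions; without quantitative information the net direction cannot be determined.

cannot be determined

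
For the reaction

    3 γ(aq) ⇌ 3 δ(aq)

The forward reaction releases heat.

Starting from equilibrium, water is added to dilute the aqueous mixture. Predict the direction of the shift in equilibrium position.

no shift

Dilution scales every aqueous concentration by the same factor. Δn_aq = 3 − 3 = 0, so Q is unchanged — no shift.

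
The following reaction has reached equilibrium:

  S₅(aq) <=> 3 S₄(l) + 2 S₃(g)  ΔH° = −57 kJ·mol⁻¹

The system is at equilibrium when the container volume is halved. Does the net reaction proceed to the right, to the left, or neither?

left

Gas moles: reactants 0, products 2 (Δn_gas = +2). Compression shifts the system toward the side with fewer moles of gas — to the left.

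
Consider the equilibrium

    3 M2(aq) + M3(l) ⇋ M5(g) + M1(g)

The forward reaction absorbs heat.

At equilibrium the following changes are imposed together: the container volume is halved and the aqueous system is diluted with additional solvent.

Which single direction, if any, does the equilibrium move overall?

left

Gas moles: reactants 0, products 2 (Δn_gas = +2). Compression shifts the system toward the side with fewer moles of gas — to the left.
Dilution lowers every aqueous concentration by the same factor. Δn_aq = 0 − 3 = -3, so the system shifts toward the side with more dissolved moles — to the left.
All effects act in the same direction — net shift to the left.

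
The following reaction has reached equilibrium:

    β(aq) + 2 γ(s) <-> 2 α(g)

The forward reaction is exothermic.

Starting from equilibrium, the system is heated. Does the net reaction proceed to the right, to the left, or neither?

left

The forward reaction is exothermic. Raising T favours the endothermic direction — shift to the left.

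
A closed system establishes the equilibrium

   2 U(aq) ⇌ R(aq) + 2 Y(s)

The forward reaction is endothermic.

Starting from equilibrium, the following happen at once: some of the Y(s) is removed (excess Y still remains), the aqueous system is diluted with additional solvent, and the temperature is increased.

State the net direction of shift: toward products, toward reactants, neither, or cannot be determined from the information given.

cannot be determined

Y is a pure solid; its activity is 1 regardless of amount, so Q is unaffected — no shift from this change.
Dilution lowers every aqueous concentration by the same factor. Δn_aq = 1 − 2 = -1, so the system shifts toward the side with more dissolved moles — to the left.
The forward reaction is endothermic. Raising T favours the endothermic direction — shift to the right.
The individual effects push in opposite directions; without quantitative information the net direction cannot be determined.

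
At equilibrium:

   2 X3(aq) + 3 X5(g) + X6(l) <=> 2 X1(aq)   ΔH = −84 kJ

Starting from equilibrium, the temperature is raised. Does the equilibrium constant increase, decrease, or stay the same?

K depends on temperature via the van 't Hoff relation. The forward reaction is exothermic, so raising T decreases K.

decreases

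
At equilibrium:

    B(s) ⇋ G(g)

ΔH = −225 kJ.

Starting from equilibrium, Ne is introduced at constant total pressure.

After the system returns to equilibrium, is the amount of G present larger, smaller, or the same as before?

increases

Adding inert gas at constant total pressure expands the volume and lowers every reacting partial pressure. With Δn_gas = 1 − 0 = +1, Q moves away from K toward the side with fewer gas moles, so the system shifts toward the side with more gas moles — to the right.
The net shift is to the right. G is a product, so its amount increases.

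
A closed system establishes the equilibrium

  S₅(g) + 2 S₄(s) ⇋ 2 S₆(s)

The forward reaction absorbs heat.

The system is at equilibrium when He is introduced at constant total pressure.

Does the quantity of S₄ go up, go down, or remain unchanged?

increases

Adding inert gas at constant total pressure expands the volume and lowers every reacting partial pressure. With Δn_gas = 0 − 1 = -1, Q moves away from K toward the side with fewer gas moles, so the system shifts toward the side with more gas moles — to the left.
The net shift is to the left. S₄ is a reactant, so its amount increases.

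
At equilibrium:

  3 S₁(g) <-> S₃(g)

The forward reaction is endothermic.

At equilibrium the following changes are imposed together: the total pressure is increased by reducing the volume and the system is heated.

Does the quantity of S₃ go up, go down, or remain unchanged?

Gas moles: reactants 3, products 1 (Δn_gas = -2). Compression shifts the system toward the side with fewer moles of gas — to the right.
The forward reaction is endothermic. Raising T favours the endothermic direction — shift to the right.
The net shift is to the right. S₃ is a product, so its amount increases.

increases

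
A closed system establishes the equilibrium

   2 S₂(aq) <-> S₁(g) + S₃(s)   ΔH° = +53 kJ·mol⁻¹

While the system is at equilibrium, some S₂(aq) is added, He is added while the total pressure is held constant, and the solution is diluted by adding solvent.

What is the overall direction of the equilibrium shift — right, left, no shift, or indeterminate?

cannot be determined

Adding S₂ (aq), a reactant, drives the reaction to the right.
Adding inert gas at constant total pressure expands the volume and lowers every reacting partial pressure. With Δn_gas = 1 − 0 = +1, Q moves away from K toward the side with fewer gas moles, so the system shifts toward the side with more gas moles — to the right.
Dilution lowers every aqueous concentration by the same factor. Δn_aq = 0 − 2 = -2, so the system shifts toward the side with more dissolved moles — to the left.
The individual effects push in opposite directions; without quantitative information the net direction cannot be determined.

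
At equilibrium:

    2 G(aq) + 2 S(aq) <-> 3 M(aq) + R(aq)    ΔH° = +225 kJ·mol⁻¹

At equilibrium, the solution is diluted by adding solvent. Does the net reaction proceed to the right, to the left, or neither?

no shift

Dilution scales every aqueous concentration by the same factor. Δn_aq = 4 − 4 = 0, so Q is unchanged — no shift.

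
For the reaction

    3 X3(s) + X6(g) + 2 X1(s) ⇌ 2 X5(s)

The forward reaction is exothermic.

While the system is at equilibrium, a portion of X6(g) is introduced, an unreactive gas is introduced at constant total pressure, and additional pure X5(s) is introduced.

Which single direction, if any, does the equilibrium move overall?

cannot be determined

Adding X6 (g), a reactant, drives the reaction to the right.
Adding inert gas at constant total pressure expands the volume and lowers every reacting partial pressure. With Δn_gas = 0 − 1 = -1, Q moves away from K toward the side with fewer gas moles, so the system shifts toward the side with more gas moles — to the left.
X5 is a pure solid; its activity is 1 regardless of amount, so Q is unaffected — no shift from this change.
The individual effects push in opposite directions; without quantitative information the net direction cannot be determined.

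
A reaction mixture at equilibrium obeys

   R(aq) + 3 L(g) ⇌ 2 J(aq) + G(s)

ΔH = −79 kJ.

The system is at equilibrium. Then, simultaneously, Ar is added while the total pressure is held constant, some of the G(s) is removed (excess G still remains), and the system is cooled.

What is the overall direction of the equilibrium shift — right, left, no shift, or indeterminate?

Adding inert gas at constant total pressure expands the volume and lowers every reacting partial pressure. With Δn_gas = 0 − 3 = -3, Q moves away from K toward the side with fewer gas moles, so the system shifts toward the side with more gas moles — to the left.
G is a pure solid; its activity is 1 regardless of amount, so Q is unaffected — no shift from this change.
The forward reaction is exothermic. Lowering T favours the exothermic direction — shift to the right.
The individual effects push in opposite directions; without quantitative information the net direction cannot be determined.

cannot be determined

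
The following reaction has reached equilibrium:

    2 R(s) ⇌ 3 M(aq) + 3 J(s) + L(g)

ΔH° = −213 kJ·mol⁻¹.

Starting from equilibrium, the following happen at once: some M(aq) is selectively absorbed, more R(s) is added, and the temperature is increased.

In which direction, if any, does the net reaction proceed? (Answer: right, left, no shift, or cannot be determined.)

Removing M (aq), a product, drives the reaction to the right.
R is a pure solid; its activity is 1 regardless of amount, so Q is unaffected — no shift from this change.
The forward reaction is exothermic. Raising T favours the endothermic direction — shift to the left.
The individual effects push in opposite directions; without quantitative information the net direction cannot be determined.

cannot be determined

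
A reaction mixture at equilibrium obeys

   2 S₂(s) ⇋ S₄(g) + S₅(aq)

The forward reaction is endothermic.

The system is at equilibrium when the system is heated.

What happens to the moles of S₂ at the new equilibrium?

decreases

The forward reaction is endothermic. Raising T favours the endothermic direction — shift to the right.
The net shift is to the right. S₂ is a reactant, so its amount decreases.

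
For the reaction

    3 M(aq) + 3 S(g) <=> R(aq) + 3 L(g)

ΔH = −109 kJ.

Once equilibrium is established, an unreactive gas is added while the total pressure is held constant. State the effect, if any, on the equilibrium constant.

The equilibrium constant depends only on temperature. This perturbation changes neither the position of equilibrium nor K.

unchanged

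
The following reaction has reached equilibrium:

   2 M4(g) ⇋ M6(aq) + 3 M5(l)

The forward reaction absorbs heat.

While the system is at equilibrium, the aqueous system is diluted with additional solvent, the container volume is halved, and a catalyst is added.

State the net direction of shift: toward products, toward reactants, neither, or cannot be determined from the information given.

right

Dilution lowers every aqueous concentration by the same factor. Δn_aq = 1 − 0 = +1, so the system shifts toward the side with more dissolved moles — to the right.
Gas moles: reactants 2, products 0 (Δn_gas = -2). Compression shifts the system toward the side with fewer moles of gas — to the right.
A catalyst speeds both forward and reverse rates equally; it changes neither Q nor K — no shift from this change.
Only the nonzero effect(s) matter; the net shift is to the right.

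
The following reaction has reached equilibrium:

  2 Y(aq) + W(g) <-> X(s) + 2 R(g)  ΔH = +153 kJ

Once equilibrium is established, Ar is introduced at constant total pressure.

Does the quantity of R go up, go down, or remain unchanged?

increases

Adding inert gas at constant total pressure expands the volume and lowers every reacting partial pressure. With Δn_gas = 2 − 1 = +1, Q moves away from K toward the side with fewer gas moles, so the system shifts toward the side with more gas moles — to the right.
The net shift is to the right. R is a product, so its amount increases.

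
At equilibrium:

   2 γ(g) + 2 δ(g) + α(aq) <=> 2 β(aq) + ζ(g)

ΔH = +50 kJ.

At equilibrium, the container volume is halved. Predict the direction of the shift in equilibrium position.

Gas moles: reactants 4, products 1 (Δn_gas = -3). Compression shifts the system toward the side with fewer moles of gas — to the right.

right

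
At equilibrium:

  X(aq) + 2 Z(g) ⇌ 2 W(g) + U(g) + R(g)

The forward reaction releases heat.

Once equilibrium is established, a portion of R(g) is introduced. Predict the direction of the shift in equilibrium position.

Adding R (g), a product, drives the reaction to the left.

left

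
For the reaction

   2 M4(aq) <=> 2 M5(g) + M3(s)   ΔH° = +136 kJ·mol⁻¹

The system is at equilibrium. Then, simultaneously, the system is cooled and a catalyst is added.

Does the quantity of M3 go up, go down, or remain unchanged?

decreases

The forward reaction is endothermic. Lowering T favours the exothermic direction — shift to the left.
A catalyst speeds both forward and reverse rates equally; it changes neither Q nor K — no shift from this change.
The net shift is to the left. M3 is a product, so its amount decreases.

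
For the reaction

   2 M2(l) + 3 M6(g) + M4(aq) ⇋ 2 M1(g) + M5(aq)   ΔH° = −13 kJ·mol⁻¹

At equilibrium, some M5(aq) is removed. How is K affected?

The equilibrium constant depends only on temperature. This perturbation may move the position of equilibrium, but since T is unchanged, K itself is unchanged.

unchanged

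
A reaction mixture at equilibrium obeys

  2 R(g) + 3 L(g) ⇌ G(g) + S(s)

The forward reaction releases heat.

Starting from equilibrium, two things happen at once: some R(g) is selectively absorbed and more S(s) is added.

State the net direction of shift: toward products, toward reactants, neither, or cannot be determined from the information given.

left

Removing R (g), a reactant, drives the reaction to the left.
S is a pure solid; its activity is 1 regardless of amount, so Q is unaffected — no shift from this change.
Only the nonzero effect(s) matter; the net shift is to the left.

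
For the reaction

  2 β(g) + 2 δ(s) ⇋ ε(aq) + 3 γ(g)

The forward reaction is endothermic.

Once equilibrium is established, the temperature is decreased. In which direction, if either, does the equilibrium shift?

left

The forward reaction is endothermic. Lowering T favours the exothermic direction — shift to the left.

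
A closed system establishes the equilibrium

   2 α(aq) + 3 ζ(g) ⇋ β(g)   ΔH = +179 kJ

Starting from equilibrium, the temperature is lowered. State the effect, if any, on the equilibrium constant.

decreases

K depends on temperature via the van 't Hoff relation. The forward reaction is endothermic, so lowering T decreases K.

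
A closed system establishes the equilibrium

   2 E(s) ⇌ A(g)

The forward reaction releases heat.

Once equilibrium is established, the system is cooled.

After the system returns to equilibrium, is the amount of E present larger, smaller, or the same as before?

The forward reaction is exothermic. Lowering T favours the exothermic direction — shift to the right.
The net shift is to the right. E is a reactant, so its amount decreases.

decreases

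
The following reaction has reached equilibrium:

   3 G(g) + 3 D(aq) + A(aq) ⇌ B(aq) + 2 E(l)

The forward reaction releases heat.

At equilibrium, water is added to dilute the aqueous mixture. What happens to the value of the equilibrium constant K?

unchanged

The equilibrium constant depends only on temperature. This perturbation may move the position of equilibrium, but since T is unchanged, K itself is unchanged.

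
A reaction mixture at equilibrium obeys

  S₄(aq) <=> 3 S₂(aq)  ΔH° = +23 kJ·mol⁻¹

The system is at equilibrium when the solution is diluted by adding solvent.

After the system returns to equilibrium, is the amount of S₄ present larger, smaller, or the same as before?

Dilution lowers every aqueous concentration by the same factor. Δn_aq = 3 − 1 = +2, so the system shifts toward the side with more dissolved moles — to the right.
The net shift is to the right. S₄ is a reactant, so its amount decreases.

decreases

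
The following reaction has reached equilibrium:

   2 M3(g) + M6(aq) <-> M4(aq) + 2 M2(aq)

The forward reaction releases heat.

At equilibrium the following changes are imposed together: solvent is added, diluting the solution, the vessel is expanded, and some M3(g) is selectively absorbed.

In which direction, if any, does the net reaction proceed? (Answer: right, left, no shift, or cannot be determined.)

Dilution lowers every aqueous concentration by the same factor. Δn_aq = 3 − 1 = +2, so the system shifts toward the side with more dissolved moles — to the right.
Gas moles: reactants 2, products 0 (Δn_gas = -2). Expansion shifts the system toward the side with more moles of gas — to the left.
Removing M3 (g), a reactant, drives the reaction to the left.
The individual effects push in opposite directions; without quantitative information the net direction cannot be determined.

cannot be determined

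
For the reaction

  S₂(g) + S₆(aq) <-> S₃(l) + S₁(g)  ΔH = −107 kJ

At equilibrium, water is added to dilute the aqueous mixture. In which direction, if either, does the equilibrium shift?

Dilution lowers every aqueous concentration by the same factor. Δn_aq = 0 − 1 = -1, so the system shifts toward the side with more dissolved moles — to the left.

left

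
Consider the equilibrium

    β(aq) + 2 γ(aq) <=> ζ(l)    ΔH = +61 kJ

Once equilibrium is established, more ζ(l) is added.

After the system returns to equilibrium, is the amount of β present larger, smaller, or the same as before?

unchanged

ζ is a pure liquid; its activity is 1 regardless of amount, so Q is unaffected — no shift from this change.
No net shift occurs, so the amount of β is unchanged.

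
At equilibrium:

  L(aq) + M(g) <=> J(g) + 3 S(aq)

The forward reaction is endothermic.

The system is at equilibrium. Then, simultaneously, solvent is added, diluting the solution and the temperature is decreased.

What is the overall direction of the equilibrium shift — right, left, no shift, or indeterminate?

cannot be determined

Dilution lowers every aqueous concentration by the same factor. Δn_aq = 3 − 1 = +2, so the system shifts toward the side with more dissolved moles — to the right.
The forward reaction is endothermic. Lowering T favours the exothermic direction — shift to the left.
The individual effects push in opposite directions; without quantitative information the net direction cannot be determined.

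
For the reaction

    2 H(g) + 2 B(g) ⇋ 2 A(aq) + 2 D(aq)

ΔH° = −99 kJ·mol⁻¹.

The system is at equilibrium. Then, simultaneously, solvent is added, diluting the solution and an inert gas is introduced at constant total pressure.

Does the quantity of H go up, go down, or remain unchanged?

Dilution lowers every aqueous concentration by the same factor. Δn_aq = 4 − 0 = +4, so the system shifts toward the side with more dissolved moles — to the right.
Adding inert gas at constant total pressure expands the volume and lowers every reacting partial pressure. With Δn_gas = 0 − 4 = -4, Q moves away from K toward the side with fewer gas moles, so the system shifts toward the side with more gas moles — to the left.
The two effects oppose each other, so the net shift — and hence the change in H — cannot be determined from the given information.

cannot be determined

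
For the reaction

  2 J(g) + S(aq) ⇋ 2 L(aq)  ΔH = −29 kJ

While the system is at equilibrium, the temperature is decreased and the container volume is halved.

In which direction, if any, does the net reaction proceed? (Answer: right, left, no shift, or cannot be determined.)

The forward reaction is exothermic. Lowering T favours the exothermic direction — shift to the right.
Gas moles: reactants 2, products 0 (Δn_gas = -2). Compression shifts the system toward the side with fewer moles of gas — to the right.
All effects act in the same direction — net shift to the right.

right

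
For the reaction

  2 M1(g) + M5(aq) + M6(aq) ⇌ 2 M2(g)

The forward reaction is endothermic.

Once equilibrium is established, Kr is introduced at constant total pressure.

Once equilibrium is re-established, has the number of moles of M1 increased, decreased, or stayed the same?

Adding inert gas at constant total pressure expands the volume, scaling every reacting partial pressure by the same factor. Δn_gas = 2 − 2 = 0, so Q is unchanged — no shift.
No net shift occurs, so the amount of M1 is unchanged.

unchanged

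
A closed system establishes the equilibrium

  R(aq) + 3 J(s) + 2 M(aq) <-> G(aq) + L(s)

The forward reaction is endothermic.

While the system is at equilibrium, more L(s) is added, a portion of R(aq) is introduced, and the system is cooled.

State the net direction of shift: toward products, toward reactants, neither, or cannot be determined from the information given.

L is a pure solid; its activity is 1 regardless of amount, so Q is unaffected — no shift from this change.
Adding R (aq), a reactant, drives the reaction to the right.
The forward reaction is endothermic. Lowering T favours the exothermic direction — shift to the left.
The individual effects push in opposite directions; without quantitative information the net direction cannot be determined.

cannot be determined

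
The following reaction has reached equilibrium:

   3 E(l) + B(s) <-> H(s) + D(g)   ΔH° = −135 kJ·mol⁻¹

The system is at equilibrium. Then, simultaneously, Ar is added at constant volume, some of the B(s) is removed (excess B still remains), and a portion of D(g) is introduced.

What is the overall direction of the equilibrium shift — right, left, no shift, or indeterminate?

left

At constant volume, adding an inert gas leaves every reacting species' partial pressure unchanged, so Q is unchanged — no shift from this change.
B is a pure solid; its activity is 1 regardless of amount, so Q is unaffected — no shift from this change.
Adding D (g), a product, drives the reaction to the left.
Only the nonzero effect(s) matter; the net shift is to the left.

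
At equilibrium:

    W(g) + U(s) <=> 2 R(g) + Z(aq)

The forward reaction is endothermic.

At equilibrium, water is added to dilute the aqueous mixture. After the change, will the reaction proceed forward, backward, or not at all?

right

Dilution lowers every aqueous concentration by the same factor. Δn_aq = 1 − 0 = +1, so the system shifts toward the side with more dissolved moles — to the right.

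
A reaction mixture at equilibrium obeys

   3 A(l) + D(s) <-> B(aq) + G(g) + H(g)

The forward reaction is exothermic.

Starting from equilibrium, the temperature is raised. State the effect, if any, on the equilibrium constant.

decreases

K depends on temperature via the van 't Hoff relation. The forward reaction is exothermic, so raising T decreases K.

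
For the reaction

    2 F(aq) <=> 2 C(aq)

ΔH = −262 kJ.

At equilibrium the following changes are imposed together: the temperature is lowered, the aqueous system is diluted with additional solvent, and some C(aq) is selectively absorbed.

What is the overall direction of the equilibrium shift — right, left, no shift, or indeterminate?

right

The forward reaction is exothermic. Lowering T favours the exothermic direction — shift to the right.
Dilution scales every aqueous concentration by the same factor. Δn_aq = 2 − 2 = 0, so Q is unchanged — no shift.
Removing C (aq), a product, drives the reaction to the right.
Only the nonzero effect(s) matter; the net shift is to the right.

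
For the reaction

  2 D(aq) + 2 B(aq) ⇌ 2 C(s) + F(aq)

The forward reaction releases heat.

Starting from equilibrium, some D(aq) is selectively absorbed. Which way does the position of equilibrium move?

left

Removing D (aq), a reactant, drives the reaction to the left.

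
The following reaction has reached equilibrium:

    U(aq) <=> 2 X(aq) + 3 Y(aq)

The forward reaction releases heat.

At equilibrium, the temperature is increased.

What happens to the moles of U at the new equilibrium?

The forward reaction is exothermic. Raising T favours the endothermic direction — shift to the left.
The net shift is to the left. U is a reactant, so its amount increases.

increases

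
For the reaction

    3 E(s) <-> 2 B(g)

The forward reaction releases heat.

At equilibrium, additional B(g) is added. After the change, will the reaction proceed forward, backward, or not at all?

left

Adding B (g), a product, drives the reaction to the left.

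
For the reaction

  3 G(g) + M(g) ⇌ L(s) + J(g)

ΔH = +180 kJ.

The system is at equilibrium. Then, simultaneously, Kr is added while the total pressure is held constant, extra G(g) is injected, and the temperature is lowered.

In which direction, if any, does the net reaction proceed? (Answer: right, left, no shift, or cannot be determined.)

cannot be determined

Adding inert gas at constant total pressure expands the volume and lowers every reacting partial pressure. With Δn_gas = 1 − 4 = -3, Q moves away from K toward the side with fewer gas moles, so the system shifts toward the side with more gas moles — to the left.
Adding G (g), a reactant, drives the reaction to the right.
The forward reaction is endothermic. Lowering T favours the exothermic direction — shift to the left.
The individual effects push in opposite directions; without quantitative information the net direction cannot be determined.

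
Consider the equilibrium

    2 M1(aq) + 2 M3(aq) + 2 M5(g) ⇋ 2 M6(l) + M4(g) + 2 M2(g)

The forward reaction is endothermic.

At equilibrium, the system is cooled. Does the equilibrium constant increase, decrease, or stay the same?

K depends on temperature via the van 't Hoff relation. The forward reaction is endothermic, so lowering T decreases K.

decreases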